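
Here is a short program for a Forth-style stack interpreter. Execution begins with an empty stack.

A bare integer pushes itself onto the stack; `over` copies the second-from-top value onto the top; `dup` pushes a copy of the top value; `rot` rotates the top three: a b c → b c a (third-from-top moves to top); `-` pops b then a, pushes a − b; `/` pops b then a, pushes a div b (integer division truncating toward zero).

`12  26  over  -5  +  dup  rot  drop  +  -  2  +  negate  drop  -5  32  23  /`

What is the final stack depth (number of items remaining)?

2

12      [12]
26      [12, 26]
over    [12, 26, 12]
-5      [12, 26, 12, -5]
+       [12, 26, 7]
dup     [12, 26, 7, 7]
rot     [12, 7, 7, 26]
drop    [12, 7, 7]
+       [12, 14]
-       [-2]
2       [-2, 2]
+       [0]
negate  [0]
drop    []
-5      [-5]
32      [-5, 32]
23      [-5, 32, 23]
/       [-5, 1]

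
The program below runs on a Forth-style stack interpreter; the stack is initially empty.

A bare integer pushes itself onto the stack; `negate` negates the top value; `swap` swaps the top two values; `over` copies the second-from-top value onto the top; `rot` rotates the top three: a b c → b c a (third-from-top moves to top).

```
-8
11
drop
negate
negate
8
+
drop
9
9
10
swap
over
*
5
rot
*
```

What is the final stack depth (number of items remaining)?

-8      [-8]
11      [-8, 11]
drop    [-8]
negate  [8]
negate  [-8]
8       [-8, 8]
+       [0]
drop    []
9       [9]
9       [9, 9]
10      [9, 9, 10]
swap    [9, 10, 9]
over    [9, 10, 9, 10]
*       [9, 10, 90]
5       [9, 10, 90, 5]
rot     [9, 90, 5, 10]
*       [9, 90, 50]

3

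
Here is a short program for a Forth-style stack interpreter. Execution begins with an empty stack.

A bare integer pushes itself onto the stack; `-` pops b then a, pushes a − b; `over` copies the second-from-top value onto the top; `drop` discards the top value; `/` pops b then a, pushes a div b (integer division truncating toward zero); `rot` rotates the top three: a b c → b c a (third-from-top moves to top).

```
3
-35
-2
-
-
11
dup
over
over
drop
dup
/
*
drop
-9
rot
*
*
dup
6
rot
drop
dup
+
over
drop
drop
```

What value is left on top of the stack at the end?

3     3
-35   3 -35
-2    3 -35 -2
-     3 -33
-     36
11    36 11
dup   36 11 11
over  36 11 11 11
over  36 11 11 11 11
drop  36 11 11 11
dup   36 11 11 11 11
/     36 11 11 1
*     36 11 11
drop  36 11
-9    36 11 -9
rot   11 -9 36
*     11 -324
*     -3564
dup   -3564 -3564
6     -3564 -3564 6
rot   -3564 6 -3564
drop  -3564 6
dup   -3564 6 6
+     -3564 12
over  -3564 12 -3564
drop  -3564 12
drop  -3564

-3564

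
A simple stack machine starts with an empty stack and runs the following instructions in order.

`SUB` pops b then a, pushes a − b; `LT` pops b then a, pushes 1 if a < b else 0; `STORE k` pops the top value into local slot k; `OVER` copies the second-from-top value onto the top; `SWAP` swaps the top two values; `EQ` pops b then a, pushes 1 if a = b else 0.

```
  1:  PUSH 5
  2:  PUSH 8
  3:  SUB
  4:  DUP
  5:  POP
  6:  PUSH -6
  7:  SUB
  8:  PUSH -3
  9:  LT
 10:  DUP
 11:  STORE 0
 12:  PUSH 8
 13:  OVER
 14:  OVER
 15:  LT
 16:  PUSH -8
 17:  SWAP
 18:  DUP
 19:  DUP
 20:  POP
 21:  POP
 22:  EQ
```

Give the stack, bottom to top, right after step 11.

PUSH 5  : [5]
PUSH 8  : [5, 8]
SUB     : [-3]
DUP     : [-3, -3]
POP     : [-3]
PUSH -6 : [-3, -6]
SUB     : [3]
PUSH -3 : [3, -3]
LT      : [0]
DUP     : [0, 0]
STORE 0 : [0]

[0]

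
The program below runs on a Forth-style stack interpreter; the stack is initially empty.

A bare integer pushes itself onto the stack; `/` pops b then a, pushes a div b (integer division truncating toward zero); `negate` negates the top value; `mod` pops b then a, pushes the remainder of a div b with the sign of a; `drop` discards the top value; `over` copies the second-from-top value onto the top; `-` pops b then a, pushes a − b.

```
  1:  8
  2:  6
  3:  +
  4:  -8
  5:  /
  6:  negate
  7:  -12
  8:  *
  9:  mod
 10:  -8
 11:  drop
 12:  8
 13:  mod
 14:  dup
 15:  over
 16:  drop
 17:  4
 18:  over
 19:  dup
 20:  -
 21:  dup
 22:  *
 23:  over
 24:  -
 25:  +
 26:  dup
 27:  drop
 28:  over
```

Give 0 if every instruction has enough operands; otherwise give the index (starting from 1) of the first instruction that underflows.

8      : 8
6      : 8 6
+      : 14
-8     : 14 -8
/      : -1
negate : 1
-12    : 1 -12
*      : -12
mod  — needs 2 operands, stack has 1 → underflow

9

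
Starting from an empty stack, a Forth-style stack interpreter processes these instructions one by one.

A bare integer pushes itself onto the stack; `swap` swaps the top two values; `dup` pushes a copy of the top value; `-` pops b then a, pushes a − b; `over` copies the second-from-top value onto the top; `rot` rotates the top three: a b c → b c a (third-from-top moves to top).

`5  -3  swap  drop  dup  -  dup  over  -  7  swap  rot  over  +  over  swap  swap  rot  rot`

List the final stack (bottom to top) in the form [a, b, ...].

5    : [5]
-3   : [5, -3]
swap : [-3, 5]
drop : [-3]
dup  : [-3, -3]
-    : [0]
dup  : [0, 0]
over : [0, 0, 0]
-    : [0, 0]
7    : [0, 0, 7]
swap : [0, 7, 0]
rot  : [7, 0, 0]
over : [7, 0, 0, 0]
+    : [7, 0, 0]
over : [7, 0, 0, 0]
swap : [7, 0, 0, 0]
swap : [7, 0, 0, 0]
rot  : [7, 0, 0, 0]
rot  : [7, 0, 0, 0]

[7, 0, 0, 0]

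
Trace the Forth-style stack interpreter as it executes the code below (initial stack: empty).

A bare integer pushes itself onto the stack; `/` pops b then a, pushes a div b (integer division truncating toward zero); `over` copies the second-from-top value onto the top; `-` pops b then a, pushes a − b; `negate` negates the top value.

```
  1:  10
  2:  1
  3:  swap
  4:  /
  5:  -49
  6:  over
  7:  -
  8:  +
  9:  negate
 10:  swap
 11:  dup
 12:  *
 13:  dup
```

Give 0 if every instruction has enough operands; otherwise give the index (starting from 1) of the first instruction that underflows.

10

10     -> [10]
1      -> [10, 1]
swap   -> [1, 10]
/      -> [0]
-49    -> [0, -49]
over   -> [0, -49, 0]
-      -> [0, -49]
+      -> [-49]
negate -> [49]
swap  — needs 2 operands, stack has 1 → underflow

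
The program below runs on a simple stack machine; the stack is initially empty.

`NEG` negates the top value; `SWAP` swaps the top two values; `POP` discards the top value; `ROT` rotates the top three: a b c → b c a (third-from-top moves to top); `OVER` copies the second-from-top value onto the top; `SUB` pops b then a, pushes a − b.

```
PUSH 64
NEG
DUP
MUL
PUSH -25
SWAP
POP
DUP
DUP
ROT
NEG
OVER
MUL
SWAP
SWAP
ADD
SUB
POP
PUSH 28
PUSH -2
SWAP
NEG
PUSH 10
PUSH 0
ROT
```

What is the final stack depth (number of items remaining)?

PUSH 64   [64]
NEG       [-64]
DUP       [-64, -64]
MUL       [4096]
PUSH -25  [4096, -25]
SWAP      [-25, 4096]
POP       [-25]
DUP       [-25, -25]
DUP       [-25, -25, -25]
ROT       [-25, -25, -25]
NEG       [-25, -25, 25]
OVER      [-25, -25, 25, -25]
MUL       [-25, -25, -625]
SWAP      [-25, -625, -25]
SWAP      [-25, -25, -625]
ADD       [-25, -650]
SUB       [625]
POP       []
PUSH 28   [28]
PUSH -2   [28, -2]
SWAP      [-2, 28]
NEG       [-2, -28]
PUSH 10   [-2, -28, 10]
PUSH 0    [-2, -28, 10, 0]
ROT       [-2, 10, 0, -28]

4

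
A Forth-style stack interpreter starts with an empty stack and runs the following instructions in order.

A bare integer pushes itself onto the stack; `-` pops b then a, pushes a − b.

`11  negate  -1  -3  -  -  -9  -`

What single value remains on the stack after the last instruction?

11     → 11
negate → -11
-1     → -11 -1
-3     → -11 -1 -3
-      → -11 2
-      → -13
-9     → -13 -9
-      → -4

-4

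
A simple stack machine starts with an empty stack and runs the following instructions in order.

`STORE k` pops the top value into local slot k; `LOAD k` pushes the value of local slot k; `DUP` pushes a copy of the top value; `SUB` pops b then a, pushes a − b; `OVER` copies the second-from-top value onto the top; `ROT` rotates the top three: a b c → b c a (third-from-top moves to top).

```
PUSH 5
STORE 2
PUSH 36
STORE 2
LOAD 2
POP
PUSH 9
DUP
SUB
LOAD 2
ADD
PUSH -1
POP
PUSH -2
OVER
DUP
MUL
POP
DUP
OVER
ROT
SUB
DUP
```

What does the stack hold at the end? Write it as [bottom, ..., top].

PUSH 5  → 5
STORE 2 → (empty)
PUSH 36 → 36
STORE 2 → (empty)
LOAD 2  → 36
POP     → (empty)
PUSH 9  → 9
DUP     → 9 9
SUB     → 0
LOAD 2  → 0 36
ADD     → 36
PUSH -1 → 36 -1
POP     → 36
PUSH -2 → 36 -2
OVER    → 36 -2 36
DUP     → 36 -2 36 36
MUL     → 36 -2 1296
POP     → 36 -2
DUP     → 36 -2 -2
OVER    → 36 -2 -2 -2
ROT     → 36 -2 -2 -2
SUB     → 36 -2 0
DUP     → 36 -2 0 0

[36, -2, 0, 0]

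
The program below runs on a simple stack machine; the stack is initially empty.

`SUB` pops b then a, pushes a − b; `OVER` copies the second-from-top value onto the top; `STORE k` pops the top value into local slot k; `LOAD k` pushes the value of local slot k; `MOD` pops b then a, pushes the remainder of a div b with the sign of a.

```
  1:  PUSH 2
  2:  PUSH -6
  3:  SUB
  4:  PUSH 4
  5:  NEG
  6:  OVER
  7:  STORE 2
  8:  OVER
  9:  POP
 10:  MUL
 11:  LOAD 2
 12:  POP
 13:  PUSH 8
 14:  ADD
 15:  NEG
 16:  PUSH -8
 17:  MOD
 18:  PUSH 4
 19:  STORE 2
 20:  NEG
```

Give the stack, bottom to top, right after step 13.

PUSH 2  -> [2]
PUSH -6 -> [2, -6]
SUB     -> [8]
PUSH 4  -> [8, 4]
NEG     -> [8, -4]
OVER    -> [8, -4, 8]
STORE 2 -> [8, -4]
OVER    -> [8, -4, 8]
POP     -> [8, -4]
MUL     -> [-32]
LOAD 2  -> [-32, 8]
POP     -> [-32]
PUSH 8  -> [-32, 8]

[-32, 8]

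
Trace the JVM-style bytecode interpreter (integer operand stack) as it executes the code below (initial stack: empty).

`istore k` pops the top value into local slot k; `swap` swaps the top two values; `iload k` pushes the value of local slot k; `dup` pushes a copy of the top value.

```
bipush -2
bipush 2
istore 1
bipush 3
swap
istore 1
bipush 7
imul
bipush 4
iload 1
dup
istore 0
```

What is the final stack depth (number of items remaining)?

bipush -2 → [-2]
bipush 2  → [-2, 2]
istore 1  → [-2]
bipush 3  → [-2, 3]
swap      → [3, -2]
istore 1  → [3]
bipush 7  → [3, 7]
imul      → [21]
bipush 4  → [21, 4]
iload 1   → [21, 4, -2]
dup       → [21, 4, -2, -2]
istore 0  → [21, 4, -2]

3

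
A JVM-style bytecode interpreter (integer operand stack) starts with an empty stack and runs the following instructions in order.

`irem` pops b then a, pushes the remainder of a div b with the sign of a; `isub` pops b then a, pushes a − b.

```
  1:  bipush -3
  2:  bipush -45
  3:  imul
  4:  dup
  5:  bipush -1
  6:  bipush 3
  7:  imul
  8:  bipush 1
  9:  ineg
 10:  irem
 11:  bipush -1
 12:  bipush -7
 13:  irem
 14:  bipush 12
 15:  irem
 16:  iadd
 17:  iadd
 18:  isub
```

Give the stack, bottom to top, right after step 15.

bipush -3  -> [-3]
bipush -45 -> [-3, -45]
imul       -> [135]
dup        -> [135, 135]
bipush -1  -> [135, 135, -1]
bipush 3   -> [135, 135, -1, 3]
imul       -> [135, 135, -3]
bipush 1   -> [135, 135, -3, 1]
ineg       -> [135, 135, -3, -1]
irem       -> [135, 135, 0]
bipush -1  -> [135, 135, 0, -1]
bipush -7  -> [135, 135, 0, -1, -7]
irem       -> [135, 135, 0, -1]
bipush 12  -> [135, 135, 0, -1, 12]
irem       -> [135, 135, 0, -1]

[135, 135, 0, -1]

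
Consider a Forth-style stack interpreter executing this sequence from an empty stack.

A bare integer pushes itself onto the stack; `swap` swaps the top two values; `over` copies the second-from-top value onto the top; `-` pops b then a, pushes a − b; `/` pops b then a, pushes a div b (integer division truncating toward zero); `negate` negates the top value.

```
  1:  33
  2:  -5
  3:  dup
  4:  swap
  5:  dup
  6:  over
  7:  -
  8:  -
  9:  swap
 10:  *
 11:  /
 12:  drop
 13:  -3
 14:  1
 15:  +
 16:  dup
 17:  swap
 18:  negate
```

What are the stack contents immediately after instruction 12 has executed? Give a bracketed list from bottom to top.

[]

33   → 33
-5   → 33 -5
dup  → 33 -5 -5
swap → 33 -5 -5
dup  → 33 -5 -5 -5
over → 33 -5 -5 -5 -5
-    → 33 -5 -5 0
-    → 33 -5 -5
swap → 33 -5 -5
*    → 33 25
/    → 1
drop → (empty)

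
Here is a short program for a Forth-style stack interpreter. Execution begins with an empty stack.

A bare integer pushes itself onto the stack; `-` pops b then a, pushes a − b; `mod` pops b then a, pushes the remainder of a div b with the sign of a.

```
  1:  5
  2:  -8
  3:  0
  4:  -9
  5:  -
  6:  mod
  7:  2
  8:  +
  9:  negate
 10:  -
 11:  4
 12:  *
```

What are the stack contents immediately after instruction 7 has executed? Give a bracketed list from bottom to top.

[5, -8, 2]

5   → 5
-8  → 5 -8
0   → 5 -8 0
-9  → 5 -8 0 -9
-   → 5 -8 9
mod → 5 -8
2   → 5 -8 2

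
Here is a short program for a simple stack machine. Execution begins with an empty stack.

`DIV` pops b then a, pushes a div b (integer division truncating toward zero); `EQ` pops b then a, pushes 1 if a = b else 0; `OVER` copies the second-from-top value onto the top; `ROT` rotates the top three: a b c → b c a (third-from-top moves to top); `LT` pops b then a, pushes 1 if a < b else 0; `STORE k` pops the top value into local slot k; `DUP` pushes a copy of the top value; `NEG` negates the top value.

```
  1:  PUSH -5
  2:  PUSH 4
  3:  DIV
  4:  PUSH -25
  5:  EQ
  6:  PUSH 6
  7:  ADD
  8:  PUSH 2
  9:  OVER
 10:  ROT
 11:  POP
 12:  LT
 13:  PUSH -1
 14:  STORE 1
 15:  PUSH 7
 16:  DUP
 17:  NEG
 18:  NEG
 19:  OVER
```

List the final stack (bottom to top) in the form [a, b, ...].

[1, 7, 7, 7]

PUSH -5  → [-5]
PUSH 4   → [-5, 4]
DIV      → [-1]
PUSH -25 → [-1, -25]
EQ       → [0]
PUSH 6   → [0, 6]
ADD      → [6]
PUSH 2   → [6, 2]
OVER     → [6, 2, 6]
ROT      → [2, 6, 6]
POP      → [2, 6]
LT       → [1]
PUSH -1  → [1, -1]
STORE 1  → [1]
PUSH 7   → [1, 7]
DUP      → [1, 7, 7]
NEG      → [1, 7, -7]
NEG      → [1, 7, 7]
OVER     → [1, 7, 7, 7]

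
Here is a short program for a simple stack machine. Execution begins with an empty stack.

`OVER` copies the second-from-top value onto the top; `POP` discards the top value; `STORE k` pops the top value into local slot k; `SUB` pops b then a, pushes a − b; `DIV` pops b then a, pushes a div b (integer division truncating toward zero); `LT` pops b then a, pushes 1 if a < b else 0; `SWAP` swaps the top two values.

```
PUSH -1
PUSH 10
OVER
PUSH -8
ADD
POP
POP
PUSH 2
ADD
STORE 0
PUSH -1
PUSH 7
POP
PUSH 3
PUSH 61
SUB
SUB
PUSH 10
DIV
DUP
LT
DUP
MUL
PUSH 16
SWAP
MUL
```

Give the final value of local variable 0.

PUSH -1 → -1
PUSH 10 → -1 10
OVER    → -1 10 -1
PUSH -8 → -1 10 -1 -8
ADD     → -1 10 -9
POP     → -1 10
POP     → -1
PUSH 2  → -1 2
ADD     → 1
STORE 0 → (empty)
PUSH -1 → -1
PUSH 7  → -1 7
POP     → -1
PUSH 3  → -1 3
PUSH 61 → -1 3 61
SUB     → -1 -58
SUB     → 57
PUSH 10 → 57 10
DIV     → 5
DUP     → 5 5
LT      → 0
DUP     → 0 0
MUL     → 0
PUSH 16 → 0 16
SWAP    → 16 0
MUL     → 0

1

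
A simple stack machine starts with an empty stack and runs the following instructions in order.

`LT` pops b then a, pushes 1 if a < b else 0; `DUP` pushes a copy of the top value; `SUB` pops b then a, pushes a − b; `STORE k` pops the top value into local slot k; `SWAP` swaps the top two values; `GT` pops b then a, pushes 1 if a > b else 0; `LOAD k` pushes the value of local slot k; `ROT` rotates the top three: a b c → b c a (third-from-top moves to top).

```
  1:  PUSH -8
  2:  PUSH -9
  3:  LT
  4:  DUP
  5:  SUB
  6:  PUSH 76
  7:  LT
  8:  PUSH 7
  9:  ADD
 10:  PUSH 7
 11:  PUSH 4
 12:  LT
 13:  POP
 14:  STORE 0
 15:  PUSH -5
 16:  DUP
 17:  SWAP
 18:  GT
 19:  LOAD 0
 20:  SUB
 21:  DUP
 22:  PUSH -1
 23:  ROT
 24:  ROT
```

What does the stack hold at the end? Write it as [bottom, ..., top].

PUSH -8 : -8
PUSH -9 : -8 -9
LT      : 0
DUP     : 0 0
SUB     : 0
PUSH 76 : 0 76
LT      : 1
PUSH 7  : 1 7
ADD     : 8
PUSH 7  : 8 7
PUSH 4  : 8 7 4
LT      : 8 0
POP     : 8
STORE 0 : (empty)
PUSH -5 : -5
DUP     : -5 -5
SWAP    : -5 -5
GT      : 0
LOAD 0  : 0 8
SUB     : -8
DUP     : -8 -8
PUSH -1 : -8 -8 -1
ROT     : -8 -1 -8
ROT     : -1 -8 -8

[-1, -8, -8]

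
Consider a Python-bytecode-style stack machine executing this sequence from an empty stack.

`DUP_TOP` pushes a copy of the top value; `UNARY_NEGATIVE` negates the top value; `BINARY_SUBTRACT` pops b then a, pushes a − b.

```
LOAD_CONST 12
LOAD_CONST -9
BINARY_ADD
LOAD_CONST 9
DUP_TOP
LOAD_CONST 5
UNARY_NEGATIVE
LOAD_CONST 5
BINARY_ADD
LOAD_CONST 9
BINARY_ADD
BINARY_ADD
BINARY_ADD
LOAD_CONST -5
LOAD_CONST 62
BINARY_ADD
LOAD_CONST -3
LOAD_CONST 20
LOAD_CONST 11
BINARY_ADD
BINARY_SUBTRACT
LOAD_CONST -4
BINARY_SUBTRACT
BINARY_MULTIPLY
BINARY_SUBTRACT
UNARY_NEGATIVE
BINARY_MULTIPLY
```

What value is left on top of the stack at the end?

LOAD_CONST 12   -> 12
LOAD_CONST -9   -> 12 -9
BINARY_ADD      -> 3
LOAD_CONST 9    -> 3 9
DUP_TOP         -> 3 9 9
LOAD_CONST 5    -> 3 9 9 5
UNARY_NEGATIVE  -> 3 9 9 -5
LOAD_CONST 5    -> 3 9 9 -5 5
BINARY_ADD      -> 3 9 9 0
LOAD_CONST 9    -> 3 9 9 0 9
BINARY_ADD      -> 3 9 9 9
BINARY_ADD      -> 3 9 18
BINARY_ADD      -> 3 27
LOAD_CONST -5   -> 3 27 -5
LOAD_CONST 62   -> 3 27 -5 62
BINARY_ADD      -> 3 27 57
LOAD_CONST -3   -> 3 27 57 -3
LOAD_CONST 20   -> 3 27 57 -3 20
LOAD_CONST 11   -> 3 27 57 -3 20 11
BINARY_ADD      -> 3 27 57 -3 31
BINARY_SUBTRACT -> 3 27 57 -34
LOAD_CONST -4   -> 3 27 57 -34 -4
BINARY_SUBTRACT -> 3 27 57 -30
BINARY_MULTIPLY -> 3 27 -1710
BINARY_SUBTRACT -> 3 1737
UNARY_NEGATIVE  -> 3 -1737
BINARY_MULTIPLY -> -5211

-5211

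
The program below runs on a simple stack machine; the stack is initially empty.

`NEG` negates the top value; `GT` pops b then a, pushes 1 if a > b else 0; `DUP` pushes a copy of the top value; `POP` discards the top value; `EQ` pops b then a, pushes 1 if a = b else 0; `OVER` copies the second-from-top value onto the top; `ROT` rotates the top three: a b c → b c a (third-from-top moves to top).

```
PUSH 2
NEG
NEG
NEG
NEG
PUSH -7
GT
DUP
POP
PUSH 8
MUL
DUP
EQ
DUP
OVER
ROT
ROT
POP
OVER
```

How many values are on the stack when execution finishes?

3

PUSH 2  : [2]
NEG     : [-2]
NEG     : [2]
NEG     : [-2]
NEG     : [2]
PUSH -7 : [2, -7]
GT      : [1]
DUP     : [1, 1]
POP     : [1]
PUSH 8  : [1, 8]
MUL     : [8]
DUP     : [8, 8]
EQ      : [1]
DUP     : [1, 1]
OVER    : [1, 1, 1]
ROT     : [1, 1, 1]
ROT     : [1, 1, 1]
POP     : [1, 1]
OVER    : [1, 1, 1]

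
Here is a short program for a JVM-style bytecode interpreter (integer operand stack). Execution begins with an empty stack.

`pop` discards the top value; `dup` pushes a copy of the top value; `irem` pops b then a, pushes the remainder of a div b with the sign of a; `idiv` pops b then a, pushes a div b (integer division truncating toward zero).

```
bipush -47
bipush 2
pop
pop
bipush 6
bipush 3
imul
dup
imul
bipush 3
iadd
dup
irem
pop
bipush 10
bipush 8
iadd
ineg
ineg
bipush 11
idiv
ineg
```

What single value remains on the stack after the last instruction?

-1

bipush -47  [-47]
bipush 2    [-47, 2]
pop         [-47]
pop         []
bipush 6    [6]
bipush 3    [6, 3]
imul        [18]
dup         [18, 18]
imul        [324]
bipush 3    [324, 3]
iadd        [327]
dup         [327, 327]
irem        [0]
pop         []
bipush 10   [10]
bipush 8    [10, 8]
iadd        [18]
ineg        [-18]
ineg        [18]
bipush 11   [18, 11]
idiv        [1]
ineg        [-1]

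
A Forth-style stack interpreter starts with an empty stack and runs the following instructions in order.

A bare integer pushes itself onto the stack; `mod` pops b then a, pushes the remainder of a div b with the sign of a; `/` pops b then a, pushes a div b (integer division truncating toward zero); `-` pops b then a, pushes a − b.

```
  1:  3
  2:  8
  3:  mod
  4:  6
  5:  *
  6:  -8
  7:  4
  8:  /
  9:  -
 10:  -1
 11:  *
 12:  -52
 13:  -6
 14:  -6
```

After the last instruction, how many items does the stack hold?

4

3   -> [3]
8   -> [3, 8]
mod -> [3]
6   -> [3, 6]
*   -> [18]
-8  -> [18, -8]
4   -> [18, -8, 4]
/   -> [18, -2]
-   -> [20]
-1  -> [20, -1]
*   -> [-20]
-52 -> [-20, -52]
-6  -> [-20, -52, -6]
-6  -> [-20, -52, -6, -6]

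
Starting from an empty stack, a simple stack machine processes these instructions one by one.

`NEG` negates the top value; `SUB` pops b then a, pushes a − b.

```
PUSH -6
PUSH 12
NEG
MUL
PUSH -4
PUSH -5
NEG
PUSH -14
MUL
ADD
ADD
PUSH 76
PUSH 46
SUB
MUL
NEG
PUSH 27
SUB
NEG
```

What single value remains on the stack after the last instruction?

PUSH -6  → -6
PUSH 12  → -6 12
NEG      → -6 -12
MUL      → 72
PUSH -4  → 72 -4
PUSH -5  → 72 -4 -5
NEG      → 72 -4 5
PUSH -14 → 72 -4 5 -14
MUL      → 72 -4 -70
ADD      → 72 -74
ADD      → -2
PUSH 76  → -2 76
PUSH 46  → -2 76 46
SUB      → -2 30
MUL      → -60
NEG      → 60
PUSH 27  → 60 27
SUB      → 33
NEG      → -33

-33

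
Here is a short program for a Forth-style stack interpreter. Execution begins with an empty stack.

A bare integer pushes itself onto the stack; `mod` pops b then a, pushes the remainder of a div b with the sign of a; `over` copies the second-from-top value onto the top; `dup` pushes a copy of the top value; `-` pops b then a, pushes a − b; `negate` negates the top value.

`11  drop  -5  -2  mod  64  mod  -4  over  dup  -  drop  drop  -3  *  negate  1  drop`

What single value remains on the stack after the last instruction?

-3

11     → [11]
drop   → []
-5     → [-5]
-2     → [-5, -2]
mod    → [-1]
64     → [-1, 64]
mod    → [-1]
-4     → [-1, -4]
over   → [-1, -4, -1]
dup    → [-1, -4, -1, -1]
-      → [-1, -4, 0]
drop   → [-1, -4]
drop   → [-1]
-3     → [-1, -3]
*      → [3]
negate → [-3]
1      → [-3, 1]
drop   → [-3]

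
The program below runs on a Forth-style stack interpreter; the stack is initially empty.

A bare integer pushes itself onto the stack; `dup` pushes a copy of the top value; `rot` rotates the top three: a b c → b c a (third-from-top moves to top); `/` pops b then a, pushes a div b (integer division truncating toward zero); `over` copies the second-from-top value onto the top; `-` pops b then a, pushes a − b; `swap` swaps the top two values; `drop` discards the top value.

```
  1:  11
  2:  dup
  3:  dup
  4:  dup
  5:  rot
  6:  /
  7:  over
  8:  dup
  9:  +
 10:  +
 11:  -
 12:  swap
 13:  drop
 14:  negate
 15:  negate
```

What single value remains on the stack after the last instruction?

11     : 11
dup    : 11 11
dup    : 11 11 11
dup    : 11 11 11 11
rot    : 11 11 11 11
/      : 11 11 1
over   : 11 11 1 11
dup    : 11 11 1 11 11
+      : 11 11 1 22
+      : 11 11 23
-      : 11 -12
swap   : -12 11
drop   : -12
negate : 12
negate : -12

-12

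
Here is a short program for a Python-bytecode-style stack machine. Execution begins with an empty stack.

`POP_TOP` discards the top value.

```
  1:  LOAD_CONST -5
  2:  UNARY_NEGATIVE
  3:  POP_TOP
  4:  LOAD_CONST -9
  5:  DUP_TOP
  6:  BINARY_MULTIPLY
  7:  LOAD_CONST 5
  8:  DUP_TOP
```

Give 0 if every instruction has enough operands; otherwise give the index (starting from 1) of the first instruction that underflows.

0

LOAD_CONST -5    -5
UNARY_NEGATIVE   5
POP_TOP          (empty)
LOAD_CONST -9    -9
DUP_TOP          -9 -9
BINARY_MULTIPLY  81
LOAD_CONST 5     81 5
DUP_TOP          81 5 5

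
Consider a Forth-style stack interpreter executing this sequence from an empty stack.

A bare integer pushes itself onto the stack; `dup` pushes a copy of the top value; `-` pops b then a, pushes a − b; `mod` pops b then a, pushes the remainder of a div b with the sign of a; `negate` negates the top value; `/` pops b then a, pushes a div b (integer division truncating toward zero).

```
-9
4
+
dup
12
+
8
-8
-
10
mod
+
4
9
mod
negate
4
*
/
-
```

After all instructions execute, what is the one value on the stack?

-5

-9     → [-9]
4      → [-9, 4]
+      → [-5]
dup    → [-5, -5]
12     → [-5, -5, 12]
+      → [-5, 7]
8      → [-5, 7, 8]
-8     → [-5, 7, 8, -8]
-      → [-5, 7, 16]
10     → [-5, 7, 16, 10]
mod    → [-5, 7, 6]
+      → [-5, 13]
4      → [-5, 13, 4]
9      → [-5, 13, 4, 9]
mod    → [-5, 13, 4]
negate → [-5, 13, -4]
4      → [-5, 13, -4, 4]
*      → [-5, 13, -16]
/      → [-5, 0]
-      → [-5]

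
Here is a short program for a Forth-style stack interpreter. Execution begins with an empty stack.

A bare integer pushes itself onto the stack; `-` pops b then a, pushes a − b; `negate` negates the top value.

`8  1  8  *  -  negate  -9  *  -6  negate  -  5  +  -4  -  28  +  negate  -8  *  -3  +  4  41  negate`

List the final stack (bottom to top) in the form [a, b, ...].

[245, 4, -41]

8      : [8]
1      : [8, 1]
8      : [8, 1, 8]
*      : [8, 8]
-      : [0]
negate : [0]
-9     : [0, -9]
*      : [0]
-6     : [0, -6]
negate : [0, 6]
-      : [-6]
5      : [-6, 5]
+      : [-1]
-4     : [-1, -4]
-      : [3]
28     : [3, 28]
+      : [31]
negate : [-31]
-8     : [-31, -8]
*      : [248]
-3     : [248, -3]
+      : [245]
4      : [245, 4]
41     : [245, 4, 41]
negate : [245, 4, -41]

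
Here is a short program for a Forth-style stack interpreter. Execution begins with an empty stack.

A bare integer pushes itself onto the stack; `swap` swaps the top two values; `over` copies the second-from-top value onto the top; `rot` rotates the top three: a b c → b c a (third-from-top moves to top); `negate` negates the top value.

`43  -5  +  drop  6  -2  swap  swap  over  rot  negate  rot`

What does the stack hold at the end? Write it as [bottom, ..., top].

43     : 43
-5     : 43 -5
+      : 38
drop   : (empty)
6      : 6
-2     : 6 -2
swap   : -2 6
swap   : 6 -2
over   : 6 -2 6
rot    : -2 6 6
negate : -2 6 -6
rot    : 6 -6 -2

[6, -6, -2]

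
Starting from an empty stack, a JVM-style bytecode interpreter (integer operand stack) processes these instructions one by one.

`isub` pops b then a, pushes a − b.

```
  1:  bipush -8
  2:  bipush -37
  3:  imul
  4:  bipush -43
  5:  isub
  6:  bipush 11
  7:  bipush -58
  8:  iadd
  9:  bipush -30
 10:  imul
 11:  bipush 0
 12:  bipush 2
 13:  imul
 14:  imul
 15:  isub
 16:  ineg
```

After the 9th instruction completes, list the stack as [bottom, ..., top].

bipush -8  → [-8]
bipush -37 → [-8, -37]
imul       → [296]
bipush -43 → [296, -43]
isub       → [339]
bipush 11  → [339, 11]
bipush -58 → [339, 11, -58]
iadd       → [339, -47]
bipush -30 → [339, -47, -30]

[339, -47, -30]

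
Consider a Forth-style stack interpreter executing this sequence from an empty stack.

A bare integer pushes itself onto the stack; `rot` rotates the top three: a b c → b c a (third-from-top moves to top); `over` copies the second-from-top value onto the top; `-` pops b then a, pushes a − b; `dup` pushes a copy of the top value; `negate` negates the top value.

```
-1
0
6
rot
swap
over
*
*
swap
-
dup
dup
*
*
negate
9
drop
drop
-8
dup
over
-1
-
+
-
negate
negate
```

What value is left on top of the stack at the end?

-1     : [-1]
0      : [-1, 0]
6      : [-1, 0, 6]
rot    : [0, 6, -1]
swap   : [0, -1, 6]
over   : [0, -1, 6, -1]
*      : [0, -1, -6]
*      : [0, 6]
swap   : [6, 0]
-      : [6]
dup    : [6, 6]
dup    : [6, 6, 6]
*      : [6, 36]
*      : [216]
negate : [-216]
9      : [-216, 9]
drop   : [-216]
drop   : []
-8     : [-8]
dup    : [-8, -8]
over   : [-8, -8, -8]
-1     : [-8, -8, -8, -1]
-      : [-8, -8, -7]
+      : [-8, -15]
-      : [7]
negate : [-7]
negate : [7]

7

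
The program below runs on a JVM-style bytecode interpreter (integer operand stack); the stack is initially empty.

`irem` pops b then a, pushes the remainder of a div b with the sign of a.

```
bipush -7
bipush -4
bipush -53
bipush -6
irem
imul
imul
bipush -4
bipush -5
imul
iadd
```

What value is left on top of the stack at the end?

bipush -7  -> -7
bipush -4  -> -7 -4
bipush -53 -> -7 -4 -53
bipush -6  -> -7 -4 -53 -6
irem       -> -7 -4 -5
imul       -> -7 20
imul       -> -140
bipush -4  -> -140 -4
bipush -5  -> -140 -4 -5
imul       -> -140 20
iadd       -> -120

-120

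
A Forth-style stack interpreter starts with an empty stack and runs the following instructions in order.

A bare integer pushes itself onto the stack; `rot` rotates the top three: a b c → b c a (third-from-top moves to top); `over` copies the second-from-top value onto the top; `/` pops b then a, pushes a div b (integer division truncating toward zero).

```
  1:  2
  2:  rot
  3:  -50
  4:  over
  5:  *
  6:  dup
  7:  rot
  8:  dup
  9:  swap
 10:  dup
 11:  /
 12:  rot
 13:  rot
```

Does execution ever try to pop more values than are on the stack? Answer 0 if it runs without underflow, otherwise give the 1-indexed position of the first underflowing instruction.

2 → 2
rot  — needs 3 operands, stack has 1 → underflow

2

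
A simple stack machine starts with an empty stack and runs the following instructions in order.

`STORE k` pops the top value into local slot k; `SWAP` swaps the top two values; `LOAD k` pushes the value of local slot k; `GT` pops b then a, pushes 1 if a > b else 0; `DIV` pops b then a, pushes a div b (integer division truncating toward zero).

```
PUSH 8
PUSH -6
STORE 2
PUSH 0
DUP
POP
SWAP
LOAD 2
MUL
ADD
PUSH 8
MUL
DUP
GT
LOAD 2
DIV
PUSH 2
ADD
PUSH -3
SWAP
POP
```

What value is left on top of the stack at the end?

-3

PUSH 8   [8]
PUSH -6  [8, -6]
STORE 2  [8]
PUSH 0   [8, 0]
DUP      [8, 0, 0]
POP      [8, 0]
SWAP     [0, 8]
LOAD 2   [0, 8, -6]
MUL      [0, -48]
ADD      [-48]
PUSH 8   [-48, 8]
MUL      [-384]
DUP      [-384, -384]
GT       [0]
LOAD 2   [0, -6]
DIV      [0]
PUSH 2   [0, 2]
ADD      [2]
PUSH -3  [2, -3]
SWAP     [-3, 2]
POP      [-3]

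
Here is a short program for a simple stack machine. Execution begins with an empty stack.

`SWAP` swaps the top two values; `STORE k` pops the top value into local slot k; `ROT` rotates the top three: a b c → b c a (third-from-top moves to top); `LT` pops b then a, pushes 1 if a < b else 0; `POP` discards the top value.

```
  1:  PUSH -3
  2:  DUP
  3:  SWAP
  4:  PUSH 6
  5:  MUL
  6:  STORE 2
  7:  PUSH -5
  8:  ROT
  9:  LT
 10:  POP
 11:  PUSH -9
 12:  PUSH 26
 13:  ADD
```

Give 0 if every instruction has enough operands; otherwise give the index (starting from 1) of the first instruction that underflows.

8

PUSH -3 -> -3
DUP     -> -3 -3
SWAP    -> -3 -3
PUSH 6  -> -3 -3 6
MUL     -> -3 -18
STORE 2 -> -3
PUSH -5 -> -3 -5
ROT  — needs 3 operands, stack has 2 → underflow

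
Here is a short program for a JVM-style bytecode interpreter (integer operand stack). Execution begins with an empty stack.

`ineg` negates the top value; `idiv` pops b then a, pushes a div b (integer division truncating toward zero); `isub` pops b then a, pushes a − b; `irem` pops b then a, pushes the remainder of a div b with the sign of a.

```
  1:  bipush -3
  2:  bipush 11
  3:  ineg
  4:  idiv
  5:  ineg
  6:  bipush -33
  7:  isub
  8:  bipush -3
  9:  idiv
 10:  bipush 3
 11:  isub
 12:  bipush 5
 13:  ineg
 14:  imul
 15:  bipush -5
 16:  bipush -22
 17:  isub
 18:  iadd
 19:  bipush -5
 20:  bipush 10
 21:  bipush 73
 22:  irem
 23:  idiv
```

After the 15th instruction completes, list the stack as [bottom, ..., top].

[70, -5]

bipush -3  : [-3]
bipush 11  : [-3, 11]
ineg       : [-3, -11]
idiv       : [0]
ineg       : [0]
bipush -33 : [0, -33]
isub       : [33]
bipush -3  : [33, -3]
idiv       : [-11]
bipush 3   : [-11, 3]
isub       : [-14]
bipush 5   : [-14, 5]
ineg       : [-14, -5]
imul       : [70]
bipush -5  : [70, -5]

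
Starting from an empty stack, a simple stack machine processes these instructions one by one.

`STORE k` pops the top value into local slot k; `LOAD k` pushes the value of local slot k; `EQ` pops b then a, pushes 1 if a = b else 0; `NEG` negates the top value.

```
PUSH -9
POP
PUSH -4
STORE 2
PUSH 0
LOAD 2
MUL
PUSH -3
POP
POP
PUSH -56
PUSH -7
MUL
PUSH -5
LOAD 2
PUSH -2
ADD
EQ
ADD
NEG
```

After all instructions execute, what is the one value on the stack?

-392

PUSH -9   -9
POP       (empty)
PUSH -4   -4
STORE 2   (empty)
PUSH 0    0
LOAD 2    0 -4
MUL       0
PUSH -3   0 -3
POP       0
POP       (empty)
PUSH -56  -56
PUSH -7   -56 -7
MUL       392
PUSH -5   392 -5
LOAD 2    392 -5 -4
PUSH -2   392 -5 -4 -2
ADD       392 -5 -6
EQ        392 0
ADD       392
NEG       -392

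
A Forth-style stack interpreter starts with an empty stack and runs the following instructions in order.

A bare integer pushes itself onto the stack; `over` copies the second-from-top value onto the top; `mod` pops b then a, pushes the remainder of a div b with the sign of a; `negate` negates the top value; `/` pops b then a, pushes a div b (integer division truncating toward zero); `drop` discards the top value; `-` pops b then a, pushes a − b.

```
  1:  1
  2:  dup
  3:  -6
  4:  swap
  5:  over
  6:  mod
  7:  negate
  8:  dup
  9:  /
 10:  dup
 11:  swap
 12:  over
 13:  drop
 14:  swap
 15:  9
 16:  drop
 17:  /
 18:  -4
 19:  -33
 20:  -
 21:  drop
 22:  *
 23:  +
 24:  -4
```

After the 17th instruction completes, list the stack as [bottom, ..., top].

1      → 1
dup    → 1 1
-6     → 1 1 -6
swap   → 1 -6 1
over   → 1 -6 1 -6
mod    → 1 -6 1
negate → 1 -6 -1
dup    → 1 -6 -1 -1
/      → 1 -6 1
dup    → 1 -6 1 1
swap   → 1 -6 1 1
over   → 1 -6 1 1 1
drop   → 1 -6 1 1
swap   → 1 -6 1 1
9      → 1 -6 1 1 9
drop   → 1 -6 1 1
/      → 1 -6 1

[1, -6, 1]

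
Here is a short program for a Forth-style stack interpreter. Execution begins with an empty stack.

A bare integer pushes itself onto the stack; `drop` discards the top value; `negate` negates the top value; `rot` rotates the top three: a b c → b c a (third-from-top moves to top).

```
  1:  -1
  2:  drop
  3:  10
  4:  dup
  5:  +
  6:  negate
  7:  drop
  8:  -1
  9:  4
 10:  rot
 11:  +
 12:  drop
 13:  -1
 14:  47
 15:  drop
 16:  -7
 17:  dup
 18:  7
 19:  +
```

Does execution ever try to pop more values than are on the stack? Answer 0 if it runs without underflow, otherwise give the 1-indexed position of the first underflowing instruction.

10

-1     -> [-1]
drop   -> []
10     -> [10]
dup    -> [10, 10]
+      -> [20]
negate -> [-20]
drop   -> []
-1     -> [-1]
4      -> [-1, 4]
rot  — needs 3 operands, stack has 2 → underflow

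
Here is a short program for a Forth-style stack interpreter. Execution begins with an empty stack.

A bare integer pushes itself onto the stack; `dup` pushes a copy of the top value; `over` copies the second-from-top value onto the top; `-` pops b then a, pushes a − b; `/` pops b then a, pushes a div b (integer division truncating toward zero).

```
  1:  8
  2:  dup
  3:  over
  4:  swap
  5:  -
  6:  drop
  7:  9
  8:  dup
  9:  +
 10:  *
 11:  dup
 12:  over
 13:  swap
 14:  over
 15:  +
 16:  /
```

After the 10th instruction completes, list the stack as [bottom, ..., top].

8    : 8
dup  : 8 8
over : 8 8 8
swap : 8 8 8
-    : 8 0
drop : 8
9    : 8 9
dup  : 8 9 9
+    : 8 18
*    : 144

[144]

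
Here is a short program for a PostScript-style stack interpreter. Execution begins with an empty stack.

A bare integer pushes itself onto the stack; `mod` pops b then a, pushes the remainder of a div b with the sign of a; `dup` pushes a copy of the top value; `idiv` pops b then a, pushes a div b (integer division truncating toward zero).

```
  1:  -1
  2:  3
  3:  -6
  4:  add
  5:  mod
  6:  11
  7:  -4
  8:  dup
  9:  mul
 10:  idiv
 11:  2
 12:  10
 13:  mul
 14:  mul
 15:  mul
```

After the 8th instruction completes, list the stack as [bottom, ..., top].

-1  -> [-1]
3   -> [-1, 3]
-6  -> [-1, 3, -6]
add -> [-1, -3]
mod -> [-1]
11  -> [-1, 11]
-4  -> [-1, 11, -4]
dup -> [-1, 11, -4, -4]

[-1, 11, -4, -4]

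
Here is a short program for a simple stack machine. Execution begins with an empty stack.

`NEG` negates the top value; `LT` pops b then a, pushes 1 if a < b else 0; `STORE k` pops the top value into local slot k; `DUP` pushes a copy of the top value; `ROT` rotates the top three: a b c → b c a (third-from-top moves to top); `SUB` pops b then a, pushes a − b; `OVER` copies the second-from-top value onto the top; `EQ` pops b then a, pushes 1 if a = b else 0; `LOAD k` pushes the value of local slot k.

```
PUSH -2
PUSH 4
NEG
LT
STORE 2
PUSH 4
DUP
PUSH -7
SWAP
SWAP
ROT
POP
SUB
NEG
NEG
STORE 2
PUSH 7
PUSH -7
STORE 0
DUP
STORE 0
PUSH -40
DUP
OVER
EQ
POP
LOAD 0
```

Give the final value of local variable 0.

7

PUSH -2  : [-2]
PUSH 4   : [-2, 4]
NEG      : [-2, -4]
LT       : [0]
STORE 2  : []
PUSH 4   : [4]
DUP      : [4, 4]
PUSH -7  : [4, 4, -7]
SWAP     : [4, -7, 4]
SWAP     : [4, 4, -7]
ROT      : [4, -7, 4]
POP      : [4, -7]
SUB      : [11]
NEG      : [-11]
NEG      : [11]
STORE 2  : []
PUSH 7   : [7]
PUSH -7  : [7, -7]
STORE 0  : [7]
DUP      : [7, 7]
STORE 0  : [7]
PUSH -40 : [7, -40]
DUP      : [7, -40, -40]
OVER     : [7, -40, -40, -40]
EQ       : [7, -40, 1]
POP      : [7, -40]
LOAD 0   : [7, -40, 7]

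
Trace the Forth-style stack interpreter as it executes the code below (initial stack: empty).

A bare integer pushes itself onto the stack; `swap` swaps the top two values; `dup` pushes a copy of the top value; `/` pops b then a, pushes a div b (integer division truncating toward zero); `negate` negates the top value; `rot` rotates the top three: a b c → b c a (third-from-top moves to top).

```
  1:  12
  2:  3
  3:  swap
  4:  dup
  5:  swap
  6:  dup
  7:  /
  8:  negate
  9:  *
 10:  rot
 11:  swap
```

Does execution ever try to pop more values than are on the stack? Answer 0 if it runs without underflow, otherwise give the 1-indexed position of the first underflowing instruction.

10

12     -> 12
3      -> 12 3
swap   -> 3 12
dup    -> 3 12 12
swap   -> 3 12 12
dup    -> 3 12 12 12
/      -> 3 12 1
negate -> 3 12 -1
*      -> 3 -12
rot  — needs 3 operands, stack has 2 → underflow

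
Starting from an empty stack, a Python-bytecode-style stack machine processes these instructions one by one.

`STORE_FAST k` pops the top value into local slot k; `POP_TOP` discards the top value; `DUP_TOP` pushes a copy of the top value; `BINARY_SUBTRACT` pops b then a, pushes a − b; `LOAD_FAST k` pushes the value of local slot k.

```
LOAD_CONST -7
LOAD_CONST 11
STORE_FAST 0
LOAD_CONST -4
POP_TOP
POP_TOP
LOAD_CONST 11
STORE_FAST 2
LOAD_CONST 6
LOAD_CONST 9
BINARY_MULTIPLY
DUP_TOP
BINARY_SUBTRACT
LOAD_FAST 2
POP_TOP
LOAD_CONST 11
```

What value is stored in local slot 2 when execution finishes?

LOAD_CONST -7   -> [-7]
LOAD_CONST 11   -> [-7, 11]
STORE_FAST 0    -> [-7]
LOAD_CONST -4   -> [-7, -4]
POP_TOP         -> [-7]
POP_TOP         -> []
LOAD_CONST 11   -> [11]
STORE_FAST 2    -> []
LOAD_CONST 6    -> [6]
LOAD_CONST 9    -> [6, 9]
BINARY_MULTIPLY -> [54]
DUP_TOP         -> [54, 54]
BINARY_SUBTRACT -> [0]
LOAD_FAST 2     -> [0, 11]
POP_TOP         -> [0]
LOAD_CONST 11   -> [0, 11]

11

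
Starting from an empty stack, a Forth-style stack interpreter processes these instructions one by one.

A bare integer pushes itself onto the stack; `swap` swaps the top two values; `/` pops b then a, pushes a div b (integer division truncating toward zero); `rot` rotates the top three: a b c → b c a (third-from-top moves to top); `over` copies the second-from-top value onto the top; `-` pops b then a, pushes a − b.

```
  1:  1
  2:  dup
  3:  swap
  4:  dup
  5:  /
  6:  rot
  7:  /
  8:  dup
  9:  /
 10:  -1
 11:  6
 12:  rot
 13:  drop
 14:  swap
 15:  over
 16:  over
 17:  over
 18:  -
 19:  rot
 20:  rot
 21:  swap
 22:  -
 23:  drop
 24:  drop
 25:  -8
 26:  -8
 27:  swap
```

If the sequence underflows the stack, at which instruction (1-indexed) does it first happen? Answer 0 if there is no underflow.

6

1     1
dup   1 1
swap  1 1
dup   1 1 1
/     1 1
rot  — needs 3 operands, stack has 2 → underflow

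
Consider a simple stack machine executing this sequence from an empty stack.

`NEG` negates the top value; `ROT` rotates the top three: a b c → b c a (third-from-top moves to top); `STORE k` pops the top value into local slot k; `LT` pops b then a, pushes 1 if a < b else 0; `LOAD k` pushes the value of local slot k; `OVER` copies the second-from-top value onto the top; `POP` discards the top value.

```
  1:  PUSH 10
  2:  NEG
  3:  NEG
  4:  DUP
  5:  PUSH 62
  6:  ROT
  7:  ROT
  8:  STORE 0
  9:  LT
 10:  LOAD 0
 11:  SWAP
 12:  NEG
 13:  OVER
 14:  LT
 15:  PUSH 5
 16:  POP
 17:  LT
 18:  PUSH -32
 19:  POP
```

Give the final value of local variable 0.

10

PUSH 10  : 10
NEG      : -10
NEG      : 10
DUP      : 10 10
PUSH 62  : 10 10 62
ROT      : 10 62 10
ROT      : 62 10 10
STORE 0  : 62 10
LT       : 0
LOAD 0   : 0 10
SWAP     : 10 0
NEG      : 10 0
OVER     : 10 0 10
LT       : 10 1
PUSH 5   : 10 1 5
POP      : 10 1
LT       : 0
PUSH -32 : 0 -32
POP      : 0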